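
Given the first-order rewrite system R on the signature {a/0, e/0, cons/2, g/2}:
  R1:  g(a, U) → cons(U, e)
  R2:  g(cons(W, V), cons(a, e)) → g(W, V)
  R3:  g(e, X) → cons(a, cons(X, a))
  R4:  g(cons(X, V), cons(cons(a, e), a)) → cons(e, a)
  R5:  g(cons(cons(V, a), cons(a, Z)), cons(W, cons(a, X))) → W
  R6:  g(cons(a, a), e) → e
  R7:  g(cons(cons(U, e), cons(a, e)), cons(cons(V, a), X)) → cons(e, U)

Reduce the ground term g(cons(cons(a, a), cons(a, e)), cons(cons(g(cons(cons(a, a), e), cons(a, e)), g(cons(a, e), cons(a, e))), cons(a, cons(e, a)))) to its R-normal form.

1. g(cons(cons(a, a), cons(a, e)), cons(cons(g(cons(cons(a, a), e), cons(a, e)), g(cons(a, e), cons(a, e))), cons(a, cons(e, a))))  →  cons(g(cons(cons(a, a), e), cons(a, e)), g(cons(a, e), cons(a, e)))   [R5 at ε]
2. cons(g(cons(cons(a, a), e), cons(a, e)), g(cons(a, e), cons(a, e)))  →  cons(g(cons(a, a), e), g(cons(a, e), cons(a, e)))   [R2 at 1]
3. cons(g(cons(a, a), e), g(cons(a, e), cons(a, e)))  →  cons(e, g(cons(a, e), cons(a, e)))   [R6 at 1]
4. cons(e, g(cons(a, e), cons(a, e)))  →  cons(e, g(a, e))   [R2 at 2]
5. cons(e, g(a, e))  →  cons(e, cons(e, e))   [R1 at 2]

cons(e, cons(e, e))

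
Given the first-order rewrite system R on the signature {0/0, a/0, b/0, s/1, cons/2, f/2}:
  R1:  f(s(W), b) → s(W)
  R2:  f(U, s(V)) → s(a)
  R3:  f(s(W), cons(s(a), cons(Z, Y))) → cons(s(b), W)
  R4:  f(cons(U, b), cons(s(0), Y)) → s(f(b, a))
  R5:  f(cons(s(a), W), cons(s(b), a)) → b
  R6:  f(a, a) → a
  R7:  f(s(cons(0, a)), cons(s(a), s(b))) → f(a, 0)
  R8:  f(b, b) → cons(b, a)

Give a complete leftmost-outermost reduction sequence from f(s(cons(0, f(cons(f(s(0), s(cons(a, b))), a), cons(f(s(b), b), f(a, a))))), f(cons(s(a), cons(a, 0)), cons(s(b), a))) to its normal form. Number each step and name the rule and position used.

1. f(s(cons(0, f(cons(f(s(0), s(cons(a, b))), a), cons(f(s(b), b), f(a, a))))), f(cons(s(a), cons(a, 0)), cons(s(b), a)))  →  f(s(cons(0, f(cons(s(a), a), cons(f(s(b), b), f(a, a))))), f(cons(s(a), cons(a, 0)), cons(s(b), a)))   [R2 at 1.1.2.1.1]
2. f(s(cons(0, f(cons(s(a), a), cons(f(s(b), b), f(a, a))))), f(cons(s(a), cons(a, 0)), cons(s(b), a)))  →  f(s(cons(0, f(cons(s(a), a), cons(s(b), f(a, a))))), f(cons(s(a), cons(a, 0)), cons(s(b), a)))   [R1 at 1.1.2.2.1]
3. f(s(cons(0, f(cons(s(a), a), cons(s(b), f(a, a))))), f(cons(s(a), cons(a, 0)), cons(s(b), a)))  →  f(s(cons(0, f(cons(s(a), a), cons(s(b), a)))), f(cons(s(a), cons(a, 0)), cons(s(b), a)))   [R6 at 1.1.2.2.2]
4. f(s(cons(0, f(cons(s(a), a), cons(s(b), a)))), f(cons(s(a), cons(a, 0)), cons(s(b), a)))  →  f(s(cons(0, b)), f(cons(s(a), cons(a, 0)), cons(s(b), a)))   [R5 at 1.1.2]
5. f(s(cons(0, b)), f(cons(s(a), cons(a, 0)), cons(s(b), a)))  →  f(s(cons(0, b)), b)   [R5 at 2]
6. f(s(cons(0, b)), b)  →  s(cons(0, b))   [R1 at ε]

s(cons(0, b))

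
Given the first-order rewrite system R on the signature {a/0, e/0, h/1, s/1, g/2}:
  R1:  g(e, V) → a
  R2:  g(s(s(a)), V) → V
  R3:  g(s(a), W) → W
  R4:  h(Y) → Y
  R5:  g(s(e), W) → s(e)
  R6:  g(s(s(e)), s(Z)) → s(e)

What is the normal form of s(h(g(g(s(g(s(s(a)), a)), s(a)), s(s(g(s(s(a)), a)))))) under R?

s(s(s(a)))

1. s(h(g(g(s(g(s(s(a)), a)), s(a)), s(s(g(s(s(a)), a))))))  →  s(g(g(s(g(s(s(a)), a)), s(a)), s(s(g(s(s(a)), a)))))   [R4 at 1]
2. s(g(g(s(g(s(s(a)), a)), s(a)), s(s(g(s(s(a)), a)))))  →  s(g(g(s(a), s(a)), s(s(g(s(s(a)), a)))))   [R2 at 1.1.1.1]
3. s(g(g(s(a), s(a)), s(s(g(s(s(a)), a)))))  →  s(g(s(a), s(s(g(s(s(a)), a)))))   [R3 at 1.1]
4. s(g(s(a), s(s(g(s(s(a)), a)))))  →  s(s(s(g(s(s(a)), a))))   [R3 at 1]
5. s(s(s(g(s(s(a)), a))))  →  s(s(s(a)))   [R2 at 1.1.1]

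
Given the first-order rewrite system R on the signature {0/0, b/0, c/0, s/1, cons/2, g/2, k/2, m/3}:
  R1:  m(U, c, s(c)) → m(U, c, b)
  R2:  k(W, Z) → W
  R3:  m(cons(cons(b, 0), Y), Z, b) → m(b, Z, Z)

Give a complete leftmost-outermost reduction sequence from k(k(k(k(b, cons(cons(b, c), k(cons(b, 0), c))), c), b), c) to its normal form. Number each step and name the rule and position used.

b

1. k(k(k(k(b, cons(cons(b, c), k(cons(b, 0), c))), c), b), c)  →  k(k(k(b, cons(cons(b, c), k(cons(b, 0), c))), c), b)   [R2 at ε]
2. k(k(k(b, cons(cons(b, c), k(cons(b, 0), c))), c), b)  →  k(k(b, cons(cons(b, c), k(cons(b, 0), c))), c)   [R2 at ε]
3. k(k(b, cons(cons(b, c), k(cons(b, 0), c))), c)  →  k(b, cons(cons(b, c), k(cons(b, 0), c)))   [R2 at ε]
4. k(b, cons(cons(b, c), k(cons(b, 0), c)))  →  b   [R2 at ε]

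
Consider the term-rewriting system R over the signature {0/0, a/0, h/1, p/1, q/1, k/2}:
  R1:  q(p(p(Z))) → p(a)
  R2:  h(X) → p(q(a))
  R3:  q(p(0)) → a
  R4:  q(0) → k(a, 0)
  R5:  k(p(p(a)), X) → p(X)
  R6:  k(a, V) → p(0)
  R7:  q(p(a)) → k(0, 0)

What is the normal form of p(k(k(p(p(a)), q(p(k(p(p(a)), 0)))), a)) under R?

1. p(k(k(p(p(a)), q(p(k(p(p(a)), 0)))), a))  →  p(k(p(q(p(k(p(p(a)), 0)))), a))   [R5 at 1.1]
2. p(k(p(q(p(k(p(p(a)), 0)))), a))  →  p(k(p(q(p(p(0)))), a))   [R5 at 1.1.1.1.1]
3. p(k(p(q(p(p(0)))), a))  →  p(k(p(p(a)), a))   [R1 at 1.1.1]
4. p(k(p(p(a)), a))  →  p(p(a))   [R5 at 1]

p(p(a))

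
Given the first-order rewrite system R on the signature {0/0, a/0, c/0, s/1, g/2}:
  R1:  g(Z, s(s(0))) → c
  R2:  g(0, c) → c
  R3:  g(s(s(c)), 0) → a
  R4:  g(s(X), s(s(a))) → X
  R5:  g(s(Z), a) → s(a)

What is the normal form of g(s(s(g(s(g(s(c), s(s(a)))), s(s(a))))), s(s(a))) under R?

1. g(s(s(g(s(g(s(c), s(s(a)))), s(s(a))))), s(s(a)))  →  s(g(s(g(s(c), s(s(a)))), s(s(a))))   [R4 at ε]
2. s(g(s(g(s(c), s(s(a)))), s(s(a))))  →  s(g(s(c), s(s(a))))   [R4 at 1]
3. s(g(s(c), s(s(a))))  →  s(c)   [R4 at 1]

s(c)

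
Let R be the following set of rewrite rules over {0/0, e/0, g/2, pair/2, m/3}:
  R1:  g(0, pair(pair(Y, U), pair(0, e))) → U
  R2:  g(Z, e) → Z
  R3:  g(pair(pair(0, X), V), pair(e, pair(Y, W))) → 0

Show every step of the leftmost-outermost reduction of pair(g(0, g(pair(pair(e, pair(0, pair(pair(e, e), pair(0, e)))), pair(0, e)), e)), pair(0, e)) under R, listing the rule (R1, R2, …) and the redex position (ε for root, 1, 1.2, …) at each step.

1. pair(g(0, g(pair(pair(e, pair(0, pair(pair(e, e), pair(0, e)))), pair(0, e)), e)), pair(0, e))  →  pair(g(0, pair(pair(e, pair(0, pair(pair(e, e), pair(0, e)))), pair(0, e))), pair(0, e))   [R2 at 1.2]
2. pair(g(0, pair(pair(e, pair(0, pair(pair(e, e), pair(0, e)))), pair(0, e))), pair(0, e))  →  pair(pair(0, pair(pair(e, e), pair(0, e))), pair(0, e))   [R1 at 1]

pair(pair(0, pair(pair(e, e), pair(0, e))), pair(0, e))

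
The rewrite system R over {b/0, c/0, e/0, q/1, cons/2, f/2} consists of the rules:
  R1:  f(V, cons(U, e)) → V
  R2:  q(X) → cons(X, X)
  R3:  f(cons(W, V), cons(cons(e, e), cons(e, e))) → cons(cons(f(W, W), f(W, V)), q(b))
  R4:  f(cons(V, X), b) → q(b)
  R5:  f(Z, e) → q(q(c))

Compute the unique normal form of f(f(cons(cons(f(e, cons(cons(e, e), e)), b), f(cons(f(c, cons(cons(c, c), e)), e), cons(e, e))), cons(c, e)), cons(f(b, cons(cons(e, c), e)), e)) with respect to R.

cons(cons(e, b), cons(c, e))

1. f(f(cons(cons(f(e, cons(cons(e, e), e)), b), f(cons(f(c, cons(cons(c, c), e)), e), cons(e, e))), cons(c, e)), cons(f(b, cons(cons(e, c), e)), e))  →  f(cons(cons(f(e, cons(cons(e, e), e)), b), f(cons(f(c, cons(cons(c, c), e)), e), cons(e, e))), cons(c, e))   [R1 at ε]
2. f(cons(cons(f(e, cons(cons(e, e), e)), b), f(cons(f(c, cons(cons(c, c), e)), e), cons(e, e))), cons(c, e))  →  cons(cons(f(e, cons(cons(e, e), e)), b), f(cons(f(c, cons(cons(c, c), e)), e), cons(e, e)))   [R1 at ε]
3. cons(cons(f(e, cons(cons(e, e), e)), b), f(cons(f(c, cons(cons(c, c), e)), e), cons(e, e)))  →  cons(cons(e, b), f(cons(f(c, cons(cons(c, c), e)), e), cons(e, e)))   [R1 at 1.1]
4. cons(cons(e, b), f(cons(f(c, cons(cons(c, c), e)), e), cons(e, e)))  →  cons(cons(e, b), cons(f(c, cons(cons(c, c), e)), e))   [R1 at 2]
5. cons(cons(e, b), cons(f(c, cons(cons(c, c), e)), e))  →  cons(cons(e, b), cons(c, e))   [R1 at 2.1]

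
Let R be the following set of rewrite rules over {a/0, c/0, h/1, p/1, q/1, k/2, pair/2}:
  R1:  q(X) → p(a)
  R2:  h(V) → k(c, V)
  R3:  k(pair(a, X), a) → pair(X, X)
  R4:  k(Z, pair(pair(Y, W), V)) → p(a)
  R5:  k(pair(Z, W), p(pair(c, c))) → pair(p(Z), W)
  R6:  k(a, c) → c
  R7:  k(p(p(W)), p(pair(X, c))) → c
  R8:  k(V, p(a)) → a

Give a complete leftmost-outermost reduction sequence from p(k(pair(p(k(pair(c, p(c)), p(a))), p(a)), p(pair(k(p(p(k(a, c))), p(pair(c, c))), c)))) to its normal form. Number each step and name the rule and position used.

p(pair(p(p(a)), p(a)))

1. p(k(pair(p(k(pair(c, p(c)), p(a))), p(a)), p(pair(k(p(p(k(a, c))), p(pair(c, c))), c))))  →  p(k(pair(p(a), p(a)), p(pair(k(p(p(k(a, c))), p(pair(c, c))), c))))   [R8 at 1.1.1.1]
2. p(k(pair(p(a), p(a)), p(pair(k(p(p(k(a, c))), p(pair(c, c))), c))))  →  p(k(pair(p(a), p(a)), p(pair(c, c))))   [R7 at 1.2.1.1]
3. p(k(pair(p(a), p(a)), p(pair(c, c))))  →  p(pair(p(p(a)), p(a)))   [R5 at 1]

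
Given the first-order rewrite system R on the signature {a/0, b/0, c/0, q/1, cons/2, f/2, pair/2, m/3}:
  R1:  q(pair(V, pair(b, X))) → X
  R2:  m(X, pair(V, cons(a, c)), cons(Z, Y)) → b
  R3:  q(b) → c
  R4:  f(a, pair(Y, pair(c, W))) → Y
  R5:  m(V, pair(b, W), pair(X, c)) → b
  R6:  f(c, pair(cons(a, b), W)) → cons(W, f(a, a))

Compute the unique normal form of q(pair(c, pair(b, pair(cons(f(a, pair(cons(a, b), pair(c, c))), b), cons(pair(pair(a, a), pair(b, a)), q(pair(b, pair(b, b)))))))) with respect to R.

1. q(pair(c, pair(b, pair(cons(f(a, pair(cons(a, b), pair(c, c))), b), cons(pair(pair(a, a), pair(b, a)), q(pair(b, pair(b, b))))))))  →  pair(cons(f(a, pair(cons(a, b), pair(c, c))), b), cons(pair(pair(a, a), pair(b, a)), q(pair(b, pair(b, b)))))   [R1 at ε]
2. pair(cons(f(a, pair(cons(a, b), pair(c, c))), b), cons(pair(pair(a, a), pair(b, a)), q(pair(b, pair(b, b)))))  →  pair(cons(cons(a, b), b), cons(pair(pair(a, a), pair(b, a)), q(pair(b, pair(b, b)))))   [R4 at 1.1]
3. pair(cons(cons(a, b), b), cons(pair(pair(a, a), pair(b, a)), q(pair(b, pair(b, b)))))  →  pair(cons(cons(a, b), b), cons(pair(pair(a, a), pair(b, a)), b))   [R1 at 2.2]

pair(cons(cons(a, b), b), cons(pair(pair(a, a), pair(b, a)), b))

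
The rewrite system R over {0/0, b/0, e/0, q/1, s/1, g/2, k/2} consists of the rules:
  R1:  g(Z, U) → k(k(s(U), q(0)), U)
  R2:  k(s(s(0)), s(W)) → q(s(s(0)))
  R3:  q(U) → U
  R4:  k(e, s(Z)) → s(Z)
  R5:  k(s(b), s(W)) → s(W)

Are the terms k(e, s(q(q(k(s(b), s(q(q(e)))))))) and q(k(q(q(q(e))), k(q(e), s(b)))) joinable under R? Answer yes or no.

Reduce t₁ = k(e, s(q(q(k(s(b), s(q(q(e)))))))):
1. k(e, s(q(q(k(s(b), s(q(q(e))))))))  →  s(q(q(k(s(b), s(q(q(e)))))))   [R4 at ε]
2. s(q(q(k(s(b), s(q(q(e)))))))  →  s(q(k(s(b), s(q(q(e))))))   [R3 at 1]
3. s(q(k(s(b), s(q(q(e))))))  →  s(k(s(b), s(q(q(e)))))   [R3 at 1]
4. s(k(s(b), s(q(q(e)))))  →  s(s(q(q(e))))   [R5 at 1]
5. s(s(q(q(e))))  →  s(s(q(e)))   [R3 at 1.1]
6. s(s(q(e)))  →  s(s(e))   [R3 at 1.1]

Reduce t₂ = q(k(q(q(q(e))), k(q(e), s(b)))):
1. q(k(q(q(q(e))), k(q(e), s(b))))  →  k(q(q(q(e))), k(q(e), s(b)))   [R3 at ε]
2. k(q(q(q(e))), k(q(e), s(b)))  →  k(q(q(e)), k(q(e), s(b)))   [R3 at 1]
3. k(q(q(e)), k(q(e), s(b)))  →  k(q(e), k(q(e), s(b)))   [R3 at 1]
4. k(q(e), k(q(e), s(b)))  →  k(e, k(q(e), s(b)))   [R3 at 1]
5. k(e, k(q(e), s(b)))  →  k(e, k(e, s(b)))   [R3 at 2.1]
6. k(e, k(e, s(b)))  →  k(e, s(b))   [R4 at 2]
7. k(e, s(b))  →  s(b)   [R4 at ε]

no — NF(t₁) = s(s(e)), NF(t₂) = s(b)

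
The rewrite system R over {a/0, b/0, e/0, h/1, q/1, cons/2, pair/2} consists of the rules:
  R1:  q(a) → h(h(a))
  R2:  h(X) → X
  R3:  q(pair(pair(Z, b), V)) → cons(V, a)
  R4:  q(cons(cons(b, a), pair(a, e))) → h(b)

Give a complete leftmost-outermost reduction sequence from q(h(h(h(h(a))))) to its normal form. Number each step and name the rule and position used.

1. q(h(h(h(h(a)))))  →  q(h(h(h(a))))   [R2 at 1]
2. q(h(h(h(a))))  →  q(h(h(a)))   [R2 at 1]
3. q(h(h(a)))  →  q(h(a))   [R2 at 1]
4. q(h(a))  →  q(a)   [R2 at 1]
5. q(a)  →  h(h(a))   [R1 at ε]
6. h(h(a))  →  h(a)   [R2 at ε]
7. h(a)  →  a   [R2 at ε]

a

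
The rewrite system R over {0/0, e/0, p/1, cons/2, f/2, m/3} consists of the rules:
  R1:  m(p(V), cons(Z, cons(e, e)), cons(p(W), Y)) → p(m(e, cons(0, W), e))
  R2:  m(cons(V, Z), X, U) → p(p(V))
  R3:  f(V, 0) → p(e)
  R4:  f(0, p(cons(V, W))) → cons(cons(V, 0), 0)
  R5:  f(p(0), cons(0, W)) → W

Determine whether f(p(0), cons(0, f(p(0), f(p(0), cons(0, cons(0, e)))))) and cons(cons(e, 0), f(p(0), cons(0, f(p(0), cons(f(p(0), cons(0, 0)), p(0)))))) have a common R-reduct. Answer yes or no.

no — NF(t₁) = e, NF(t₂) = cons(cons(e, 0), p(0))

Reduce t₁ = f(p(0), cons(0, f(p(0), f(p(0), cons(0, cons(0, e)))))):
1. f(p(0), cons(0, f(p(0), f(p(0), cons(0, cons(0, e))))))  →  f(p(0), f(p(0), cons(0, cons(0, e))))   [R5 at ε]
2. f(p(0), f(p(0), cons(0, cons(0, e))))  →  f(p(0), cons(0, e))   [R5 at 2]
3. f(p(0), cons(0, e))  →  e   [R5 at ε]

Reduce t₂ = cons(cons(e, 0), f(p(0), cons(0, f(p(0), cons(f(p(0), cons(0, 0)), p(0)))))):
1. cons(cons(e, 0), f(p(0), cons(0, f(p(0), cons(f(p(0), cons(0, 0)), p(0))))))  →  cons(cons(e, 0), f(p(0), cons(f(p(0), cons(0, 0)), p(0))))   [R5 at 2]
2. cons(cons(e, 0), f(p(0), cons(f(p(0), cons(0, 0)), p(0))))  →  cons(cons(e, 0), f(p(0), cons(0, p(0))))   [R5 at 2.2.1]
3. cons(cons(e, 0), f(p(0), cons(0, p(0))))  →  cons(cons(e, 0), p(0))   [R5 at 2]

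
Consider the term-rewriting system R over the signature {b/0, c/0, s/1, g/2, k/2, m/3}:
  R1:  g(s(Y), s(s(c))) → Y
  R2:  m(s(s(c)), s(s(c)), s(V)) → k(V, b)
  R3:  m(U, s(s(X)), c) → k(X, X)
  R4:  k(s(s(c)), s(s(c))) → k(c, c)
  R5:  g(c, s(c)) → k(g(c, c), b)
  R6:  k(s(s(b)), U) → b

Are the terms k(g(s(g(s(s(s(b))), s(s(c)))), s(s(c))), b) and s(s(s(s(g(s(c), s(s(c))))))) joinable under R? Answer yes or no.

Reduce t₁ = k(g(s(g(s(s(s(b))), s(s(c)))), s(s(c))), b):
1. k(g(s(g(s(s(s(b))), s(s(c)))), s(s(c))), b)  →  k(g(s(s(s(b))), s(s(c))), b)   [R1 at 1]
2. k(g(s(s(s(b))), s(s(c))), b)  →  k(s(s(b)), b)   [R1 at 1]
3. k(s(s(b)), b)  →  b   [R6 at ε]

Reduce t₂ = s(s(s(s(g(s(c), s(s(c))))))):
1. s(s(s(s(g(s(c), s(s(c)))))))  →  s(s(s(s(c))))   [R1 at 1.1.1.1]

no — NF(t₁) = b, NF(t₂) = s(s(s(s(c))))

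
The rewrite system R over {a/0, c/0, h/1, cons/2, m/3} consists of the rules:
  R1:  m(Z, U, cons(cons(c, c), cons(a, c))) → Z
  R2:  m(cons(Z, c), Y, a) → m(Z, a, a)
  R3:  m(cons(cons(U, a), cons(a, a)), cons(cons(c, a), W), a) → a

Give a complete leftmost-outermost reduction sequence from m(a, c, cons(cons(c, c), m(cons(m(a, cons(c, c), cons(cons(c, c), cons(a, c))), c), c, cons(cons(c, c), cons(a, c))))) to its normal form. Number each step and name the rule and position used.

a

1. m(a, c, cons(cons(c, c), m(cons(m(a, cons(c, c), cons(cons(c, c), cons(a, c))), c), c, cons(cons(c, c), cons(a, c)))))  →  m(a, c, cons(cons(c, c), cons(m(a, cons(c, c), cons(cons(c, c), cons(a, c))), c)))   [R1 at 3.2]
2. m(a, c, cons(cons(c, c), cons(m(a, cons(c, c), cons(cons(c, c), cons(a, c))), c)))  →  m(a, c, cons(cons(c, c), cons(a, c)))   [R1 at 3.2.1]
3. m(a, c, cons(cons(c, c), cons(a, c)))  →  a   [R1 at ε]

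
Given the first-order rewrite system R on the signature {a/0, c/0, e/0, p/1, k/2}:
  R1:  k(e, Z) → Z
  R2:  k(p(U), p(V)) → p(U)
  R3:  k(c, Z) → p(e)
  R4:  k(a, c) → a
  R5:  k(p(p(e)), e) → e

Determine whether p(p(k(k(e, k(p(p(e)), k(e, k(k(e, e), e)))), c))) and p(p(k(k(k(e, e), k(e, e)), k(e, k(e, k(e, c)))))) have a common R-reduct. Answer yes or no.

yes — NF(t₁) = p(p(c)), NF(t₂) = p(p(c))

Reduce t₁ = p(p(k(k(e, k(p(p(e)), k(e, k(k(e, e), e)))), c))):
1. p(p(k(k(e, k(p(p(e)), k(e, k(k(e, e), e)))), c)))  →  p(p(k(k(p(p(e)), k(e, k(k(e, e), e))), c)))   [R1 at 1.1.1]
2. p(p(k(k(p(p(e)), k(e, k(k(e, e), e))), c)))  →  p(p(k(k(p(p(e)), k(k(e, e), e)), c)))   [R1 at 1.1.1.2]
3. p(p(k(k(p(p(e)), k(k(e, e), e)), c)))  →  p(p(k(k(p(p(e)), k(e, e)), c)))   [R1 at 1.1.1.2.1]
4. p(p(k(k(p(p(e)), k(e, e)), c)))  →  p(p(k(k(p(p(e)), e), c)))   [R1 at 1.1.1.2]
5. p(p(k(k(p(p(e)), e), c)))  →  p(p(k(e, c)))   [R5 at 1.1.1]
6. p(p(k(e, c)))  →  p(p(c))   [R1 at 1.1]

Reduce t₂ = p(p(k(k(k(e, e), k(e, e)), k(e, k(e, k(e, c)))))):
1. p(p(k(k(k(e, e), k(e, e)), k(e, k(e, k(e, c))))))  →  p(p(k(k(e, k(e, e)), k(e, k(e, k(e, c))))))   [R1 at 1.1.1.1]
2. p(p(k(k(e, k(e, e)), k(e, k(e, k(e, c))))))  →  p(p(k(k(e, e), k(e, k(e, k(e, c))))))   [R1 at 1.1.1]
3. p(p(k(k(e, e), k(e, k(e, k(e, c))))))  →  p(p(k(e, k(e, k(e, k(e, c))))))   [R1 at 1.1.1]
4. p(p(k(e, k(e, k(e, k(e, c))))))  →  p(p(k(e, k(e, k(e, c)))))   [R1 at 1.1]
5. p(p(k(e, k(e, k(e, c)))))  →  p(p(k(e, k(e, c))))   [R1 at 1.1]
6. p(p(k(e, k(e, c))))  →  p(p(k(e, c)))   [R1 at 1.1]
7. p(p(k(e, c)))  →  p(p(c))   [R1 at 1.1]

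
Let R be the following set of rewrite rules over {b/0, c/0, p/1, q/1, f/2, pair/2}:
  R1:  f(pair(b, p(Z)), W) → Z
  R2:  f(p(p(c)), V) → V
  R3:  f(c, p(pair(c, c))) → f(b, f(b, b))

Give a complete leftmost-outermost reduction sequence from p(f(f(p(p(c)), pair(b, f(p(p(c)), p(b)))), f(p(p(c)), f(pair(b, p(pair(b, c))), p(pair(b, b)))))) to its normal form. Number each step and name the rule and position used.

1. p(f(f(p(p(c)), pair(b, f(p(p(c)), p(b)))), f(p(p(c)), f(pair(b, p(pair(b, c))), p(pair(b, b))))))  →  p(f(pair(b, f(p(p(c)), p(b))), f(p(p(c)), f(pair(b, p(pair(b, c))), p(pair(b, b))))))   [R2 at 1.1]
2. p(f(pair(b, f(p(p(c)), p(b))), f(p(p(c)), f(pair(b, p(pair(b, c))), p(pair(b, b))))))  →  p(f(pair(b, p(b)), f(p(p(c)), f(pair(b, p(pair(b, c))), p(pair(b, b))))))   [R2 at 1.1.2]
3. p(f(pair(b, p(b)), f(p(p(c)), f(pair(b, p(pair(b, c))), p(pair(b, b))))))  →  p(b)   [R1 at 1]

p(b)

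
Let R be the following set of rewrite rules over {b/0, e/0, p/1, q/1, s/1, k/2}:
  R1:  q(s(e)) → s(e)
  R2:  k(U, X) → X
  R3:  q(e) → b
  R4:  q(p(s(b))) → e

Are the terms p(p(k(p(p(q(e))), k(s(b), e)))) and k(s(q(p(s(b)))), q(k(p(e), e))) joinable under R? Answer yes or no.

no — NF(t₁) = p(p(e)), NF(t₂) = b

Reduce t₁ = p(p(k(p(p(q(e))), k(s(b), e)))):
1. p(p(k(p(p(q(e))), k(s(b), e))))  →  p(p(k(s(b), e)))   [R2 at 1.1]
2. p(p(k(s(b), e)))  →  p(p(e))   [R2 at 1.1]

Reduce t₂ = k(s(q(p(s(b)))), q(k(p(e), e))):
1. k(s(q(p(s(b)))), q(k(p(e), e)))  →  q(k(p(e), e))   [R2 at ε]
2. q(k(p(e), e))  →  q(e)   [R2 at 1]
3. q(e)  →  b   [R3 at ε]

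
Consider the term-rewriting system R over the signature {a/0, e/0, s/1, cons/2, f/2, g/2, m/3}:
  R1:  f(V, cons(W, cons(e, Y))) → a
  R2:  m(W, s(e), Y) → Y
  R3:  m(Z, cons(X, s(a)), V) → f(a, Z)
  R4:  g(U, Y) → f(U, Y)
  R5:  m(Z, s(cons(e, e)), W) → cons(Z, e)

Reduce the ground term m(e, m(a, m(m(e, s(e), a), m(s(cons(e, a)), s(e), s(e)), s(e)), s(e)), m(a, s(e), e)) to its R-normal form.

1. m(e, m(a, m(m(e, s(e), a), m(s(cons(e, a)), s(e), s(e)), s(e)), s(e)), m(a, s(e), e))  →  m(e, m(a, m(a, m(s(cons(e, a)), s(e), s(e)), s(e)), s(e)), m(a, s(e), e))   [R2 at 2.2.1]
2. m(e, m(a, m(a, m(s(cons(e, a)), s(e), s(e)), s(e)), s(e)), m(a, s(e), e))  →  m(e, m(a, m(a, s(e), s(e)), s(e)), m(a, s(e), e))   [R2 at 2.2.2]
3. m(e, m(a, m(a, s(e), s(e)), s(e)), m(a, s(e), e))  →  m(e, m(a, s(e), s(e)), m(a, s(e), e))   [R2 at 2.2]
4. m(e, m(a, s(e), s(e)), m(a, s(e), e))  →  m(e, s(e), m(a, s(e), e))   [R2 at 2]
5. m(e, s(e), m(a, s(e), e))  →  m(a, s(e), e)   [R2 at ε]
6. m(a, s(e), e)  →  e   [R2 at ε]

e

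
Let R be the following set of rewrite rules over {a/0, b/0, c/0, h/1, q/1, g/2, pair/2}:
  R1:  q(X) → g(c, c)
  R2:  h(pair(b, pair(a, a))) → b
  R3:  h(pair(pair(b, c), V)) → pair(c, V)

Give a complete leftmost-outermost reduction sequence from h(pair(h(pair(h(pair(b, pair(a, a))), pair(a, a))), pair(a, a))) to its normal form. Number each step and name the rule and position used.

b

1. h(pair(h(pair(h(pair(b, pair(a, a))), pair(a, a))), pair(a, a)))  →  h(pair(h(pair(b, pair(a, a))), pair(a, a)))   [R2 at 1.1.1.1]
2. h(pair(h(pair(b, pair(a, a))), pair(a, a)))  →  h(pair(b, pair(a, a)))   [R2 at 1.1]
3. h(pair(b, pair(a, a)))  →  b   [R2 at ε]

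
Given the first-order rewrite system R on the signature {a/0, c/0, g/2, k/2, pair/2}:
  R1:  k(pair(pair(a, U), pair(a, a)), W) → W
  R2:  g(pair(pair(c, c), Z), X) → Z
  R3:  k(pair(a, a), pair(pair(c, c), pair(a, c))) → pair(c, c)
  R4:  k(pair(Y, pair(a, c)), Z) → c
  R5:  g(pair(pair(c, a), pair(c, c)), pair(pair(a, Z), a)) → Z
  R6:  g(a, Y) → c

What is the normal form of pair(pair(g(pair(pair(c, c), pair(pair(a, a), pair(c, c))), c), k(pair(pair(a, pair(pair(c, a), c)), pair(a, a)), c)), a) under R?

1. pair(pair(g(pair(pair(c, c), pair(pair(a, a), pair(c, c))), c), k(pair(pair(a, pair(pair(c, a), c)), pair(a, a)), c)), a)  →  pair(pair(pair(pair(a, a), pair(c, c)), k(pair(pair(a, pair(pair(c, a), c)), pair(a, a)), c)), a)   [R2 at 1.1]
2. pair(pair(pair(pair(a, a), pair(c, c)), k(pair(pair(a, pair(pair(c, a), c)), pair(a, a)), c)), a)  →  pair(pair(pair(pair(a, a), pair(c, c)), c), a)   [R1 at 1.2]

pair(pair(pair(pair(a, a), pair(c, c)), c), a)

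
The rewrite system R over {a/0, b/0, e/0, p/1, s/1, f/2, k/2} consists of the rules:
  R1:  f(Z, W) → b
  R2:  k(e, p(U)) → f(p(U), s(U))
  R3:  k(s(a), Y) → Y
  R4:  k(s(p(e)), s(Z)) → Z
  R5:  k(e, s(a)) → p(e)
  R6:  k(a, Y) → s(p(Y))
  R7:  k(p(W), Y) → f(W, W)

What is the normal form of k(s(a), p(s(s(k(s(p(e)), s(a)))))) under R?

1. k(s(a), p(s(s(k(s(p(e)), s(a))))))  →  p(s(s(k(s(p(e)), s(a)))))   [R3 at ε]
2. p(s(s(k(s(p(e)), s(a)))))  →  p(s(s(a)))   [R4 at 1.1.1]

p(s(s(a)))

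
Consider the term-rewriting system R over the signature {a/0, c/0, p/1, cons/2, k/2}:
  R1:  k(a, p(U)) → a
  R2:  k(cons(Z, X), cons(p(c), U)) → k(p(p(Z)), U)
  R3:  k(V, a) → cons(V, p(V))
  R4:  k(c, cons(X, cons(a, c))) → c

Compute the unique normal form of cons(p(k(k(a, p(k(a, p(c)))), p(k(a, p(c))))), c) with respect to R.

1. cons(p(k(k(a, p(k(a, p(c)))), p(k(a, p(c))))), c)  →  cons(p(k(a, p(k(a, p(c))))), c)   [R1 at 1.1.1]
2. cons(p(k(a, p(k(a, p(c))))), c)  →  cons(p(a), c)   [R1 at 1.1]

cons(p(a), c)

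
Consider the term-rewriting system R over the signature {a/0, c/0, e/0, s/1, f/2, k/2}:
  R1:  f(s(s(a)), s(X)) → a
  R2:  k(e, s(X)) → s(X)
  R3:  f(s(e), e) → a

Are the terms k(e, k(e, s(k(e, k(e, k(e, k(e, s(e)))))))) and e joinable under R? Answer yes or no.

no — NF(t₁) = s(s(e)), NF(t₂) = e

Reduce t₁ = k(e, k(e, s(k(e, k(e, k(e, k(e, s(e)))))))):
1. k(e, k(e, s(k(e, k(e, k(e, k(e, s(e))))))))  →  k(e, s(k(e, k(e, k(e, k(e, s(e)))))))   [R2 at 2]
2. k(e, s(k(e, k(e, k(e, k(e, s(e)))))))  →  s(k(e, k(e, k(e, k(e, s(e))))))   [R2 at ε]
3. s(k(e, k(e, k(e, k(e, s(e))))))  →  s(k(e, k(e, k(e, s(e)))))   [R2 at 1.2.2.2]
4. s(k(e, k(e, k(e, s(e)))))  →  s(k(e, k(e, s(e))))   [R2 at 1.2.2]
5. s(k(e, k(e, s(e))))  →  s(k(e, s(e)))   [R2 at 1.2]
6. s(k(e, s(e)))  →  s(s(e))   [R2 at 1]

Reduce t₂ = e:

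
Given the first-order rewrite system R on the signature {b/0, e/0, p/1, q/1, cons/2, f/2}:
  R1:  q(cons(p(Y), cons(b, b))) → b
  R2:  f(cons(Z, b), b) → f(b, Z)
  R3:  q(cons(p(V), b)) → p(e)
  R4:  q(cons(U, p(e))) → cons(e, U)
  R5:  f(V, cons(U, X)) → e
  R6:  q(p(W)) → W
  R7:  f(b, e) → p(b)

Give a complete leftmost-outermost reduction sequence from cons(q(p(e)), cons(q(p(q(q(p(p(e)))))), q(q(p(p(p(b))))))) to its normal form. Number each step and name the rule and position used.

cons(e, cons(e, p(b)))

1. cons(q(p(e)), cons(q(p(q(q(p(p(e)))))), q(q(p(p(p(b)))))))  →  cons(e, cons(q(p(q(q(p(p(e)))))), q(q(p(p(p(b)))))))   [R6 at 1]
2. cons(e, cons(q(p(q(q(p(p(e)))))), q(q(p(p(p(b)))))))  →  cons(e, cons(q(q(p(p(e)))), q(q(p(p(p(b)))))))   [R6 at 2.1]
3. cons(e, cons(q(q(p(p(e)))), q(q(p(p(p(b)))))))  →  cons(e, cons(q(p(e)), q(q(p(p(p(b)))))))   [R6 at 2.1.1]
4. cons(e, cons(q(p(e)), q(q(p(p(p(b)))))))  →  cons(e, cons(e, q(q(p(p(p(b)))))))   [R6 at 2.1]
5. cons(e, cons(e, q(q(p(p(p(b)))))))  →  cons(e, cons(e, q(p(p(b)))))   [R6 at 2.2.1]
6. cons(e, cons(e, q(p(p(b)))))  →  cons(e, cons(e, p(b)))   [R6 at 2.2]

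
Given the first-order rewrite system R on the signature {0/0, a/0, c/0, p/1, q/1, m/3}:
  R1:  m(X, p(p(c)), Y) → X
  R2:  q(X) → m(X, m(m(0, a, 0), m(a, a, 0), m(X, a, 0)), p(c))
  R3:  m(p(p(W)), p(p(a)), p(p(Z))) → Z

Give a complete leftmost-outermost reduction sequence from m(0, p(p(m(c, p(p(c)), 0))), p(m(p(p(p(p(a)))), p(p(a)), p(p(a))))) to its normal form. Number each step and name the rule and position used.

0

1. m(0, p(p(m(c, p(p(c)), 0))), p(m(p(p(p(p(a)))), p(p(a)), p(p(a)))))  →  m(0, p(p(c)), p(m(p(p(p(p(a)))), p(p(a)), p(p(a)))))   [R1 at 2.1.1]
2. m(0, p(p(c)), p(m(p(p(p(p(a)))), p(p(a)), p(p(a)))))  →  0   [R1 at ε]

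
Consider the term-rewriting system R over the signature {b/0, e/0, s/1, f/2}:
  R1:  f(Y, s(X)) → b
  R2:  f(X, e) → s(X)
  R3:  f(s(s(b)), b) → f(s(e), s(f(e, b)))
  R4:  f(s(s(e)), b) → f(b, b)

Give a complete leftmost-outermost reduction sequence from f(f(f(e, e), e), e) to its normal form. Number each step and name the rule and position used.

1. f(f(f(e, e), e), e)  →  s(f(f(e, e), e))   [R2 at ε]
2. s(f(f(e, e), e))  →  s(s(f(e, e)))   [R2 at 1]
3. s(s(f(e, e)))  →  s(s(s(e)))   [R2 at 1.1]

s(s(s(e)))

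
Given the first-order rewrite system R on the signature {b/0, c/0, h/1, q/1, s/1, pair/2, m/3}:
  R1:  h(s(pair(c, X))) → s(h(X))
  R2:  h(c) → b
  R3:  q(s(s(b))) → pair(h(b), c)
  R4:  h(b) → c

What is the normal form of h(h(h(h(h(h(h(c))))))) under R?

b

1. h(h(h(h(h(h(h(c)))))))  →  h(h(h(h(h(h(b))))))   [R2 at 1.1.1.1.1.1]
2. h(h(h(h(h(h(b))))))  →  h(h(h(h(h(c)))))   [R4 at 1.1.1.1.1]
3. h(h(h(h(h(c)))))  →  h(h(h(h(b))))   [R2 at 1.1.1.1]
4. h(h(h(h(b))))  →  h(h(h(c)))   [R4 at 1.1.1]
5. h(h(h(c)))  →  h(h(b))   [R2 at 1.1]
6. h(h(b))  →  h(c)   [R4 at 1]
7. h(c)  →  b   [R2 at ε]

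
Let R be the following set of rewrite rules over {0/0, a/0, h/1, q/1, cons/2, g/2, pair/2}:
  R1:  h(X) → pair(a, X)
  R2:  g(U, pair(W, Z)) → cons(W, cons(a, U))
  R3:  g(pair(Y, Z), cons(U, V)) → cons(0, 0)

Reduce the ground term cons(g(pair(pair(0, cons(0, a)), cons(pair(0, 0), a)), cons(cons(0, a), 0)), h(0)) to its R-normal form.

cons(cons(0, 0), pair(a, 0))

1. cons(g(pair(pair(0, cons(0, a)), cons(pair(0, 0), a)), cons(cons(0, a), 0)), h(0))  →  cons(cons(0, 0), h(0))   [R3 at 1]
2. cons(cons(0, 0), h(0))  →  cons(cons(0, 0), pair(a, 0))   [R1 at 2]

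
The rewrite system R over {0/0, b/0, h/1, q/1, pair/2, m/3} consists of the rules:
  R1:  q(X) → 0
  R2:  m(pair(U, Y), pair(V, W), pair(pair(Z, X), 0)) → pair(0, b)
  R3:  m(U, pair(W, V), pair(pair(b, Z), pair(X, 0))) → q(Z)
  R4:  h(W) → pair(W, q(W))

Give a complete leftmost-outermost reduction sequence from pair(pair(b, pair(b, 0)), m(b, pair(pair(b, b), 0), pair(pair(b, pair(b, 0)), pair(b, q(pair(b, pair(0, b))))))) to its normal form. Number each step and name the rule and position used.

pair(pair(b, pair(b, 0)), 0)

1. pair(pair(b, pair(b, 0)), m(b, pair(pair(b, b), 0), pair(pair(b, pair(b, 0)), pair(b, q(pair(b, pair(0, b)))))))  →  pair(pair(b, pair(b, 0)), m(b, pair(pair(b, b), 0), pair(pair(b, pair(b, 0)), pair(b, 0))))   [R1 at 2.3.2.2]
2. pair(pair(b, pair(b, 0)), m(b, pair(pair(b, b), 0), pair(pair(b, pair(b, 0)), pair(b, 0))))  →  pair(pair(b, pair(b, 0)), q(pair(b, 0)))   [R3 at 2]
3. pair(pair(b, pair(b, 0)), q(pair(b, 0)))  →  pair(pair(b, pair(b, 0)), 0)   [R1 at 2]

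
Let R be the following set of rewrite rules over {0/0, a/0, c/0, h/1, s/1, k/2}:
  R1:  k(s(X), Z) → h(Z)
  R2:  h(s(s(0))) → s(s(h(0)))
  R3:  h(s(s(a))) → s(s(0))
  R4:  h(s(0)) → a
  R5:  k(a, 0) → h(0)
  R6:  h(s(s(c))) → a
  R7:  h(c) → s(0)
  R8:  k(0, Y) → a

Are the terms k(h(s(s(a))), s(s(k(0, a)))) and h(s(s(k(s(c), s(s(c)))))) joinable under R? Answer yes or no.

yes — NF(t₁) = s(s(0)), NF(t₂) = s(s(0))

Reduce t₁ = k(h(s(s(a))), s(s(k(0, a)))):
1. k(h(s(s(a))), s(s(k(0, a))))  →  k(s(s(0)), s(s(k(0, a))))   [R3 at 1]
2. k(s(s(0)), s(s(k(0, a))))  →  h(s(s(k(0, a))))   [R1 at ε]
3. h(s(s(k(0, a))))  →  h(s(s(a)))   [R8 at 1.1.1]
4. h(s(s(a)))  →  s(s(0))   [R3 at ε]

Reduce t₂ = h(s(s(k(s(c), s(s(c)))))):
1. h(s(s(k(s(c), s(s(c))))))  →  h(s(s(h(s(s(c))))))   [R1 at 1.1.1]
2. h(s(s(h(s(s(c))))))  →  h(s(s(a)))   [R6 at 1.1.1]
3. h(s(s(a)))  →  s(s(0))   [R3 at ε]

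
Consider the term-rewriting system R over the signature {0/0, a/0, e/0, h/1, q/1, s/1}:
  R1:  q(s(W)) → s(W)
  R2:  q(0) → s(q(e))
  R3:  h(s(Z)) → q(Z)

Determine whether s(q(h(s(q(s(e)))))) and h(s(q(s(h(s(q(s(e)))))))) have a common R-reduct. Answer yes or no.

Reduce t₁ = s(q(h(s(q(s(e)))))):
1. s(q(h(s(q(s(e))))))  →  s(q(q(q(s(e)))))   [R3 at 1.1]
2. s(q(q(q(s(e)))))  →  s(q(q(s(e))))   [R1 at 1.1.1]
3. s(q(q(s(e))))  →  s(q(s(e)))   [R1 at 1.1]
4. s(q(s(e)))  →  s(s(e))   [R1 at 1]

Reduce t₂ = h(s(q(s(h(s(q(s(e)))))))):
1. h(s(q(s(h(s(q(s(e))))))))  →  q(q(s(h(s(q(s(e)))))))   [R3 at ε]
2. q(q(s(h(s(q(s(e)))))))  →  q(s(h(s(q(s(e))))))   [R1 at 1]
3. q(s(h(s(q(s(e))))))  →  s(h(s(q(s(e)))))   [R1 at ε]
4. s(h(s(q(s(e)))))  →  s(q(q(s(e))))   [R3 at 1]
5. s(q(q(s(e))))  →  s(q(s(e)))   [R1 at 1.1]
6. s(q(s(e)))  →  s(s(e))   [R1 at 1]

yes — NF(t₁) = s(s(e)), NF(t₂) = s(s(e))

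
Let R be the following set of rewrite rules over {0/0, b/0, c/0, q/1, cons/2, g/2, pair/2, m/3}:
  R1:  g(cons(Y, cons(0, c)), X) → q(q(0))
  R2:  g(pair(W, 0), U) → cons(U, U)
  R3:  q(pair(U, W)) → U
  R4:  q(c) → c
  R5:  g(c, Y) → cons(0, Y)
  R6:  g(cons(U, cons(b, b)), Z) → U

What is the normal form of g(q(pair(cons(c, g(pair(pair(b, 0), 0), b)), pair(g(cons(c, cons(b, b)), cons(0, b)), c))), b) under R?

c

1. g(q(pair(cons(c, g(pair(pair(b, 0), 0), b)), pair(g(cons(c, cons(b, b)), cons(0, b)), c))), b)  →  g(cons(c, g(pair(pair(b, 0), 0), b)), b)   [R3 at 1]
2. g(cons(c, g(pair(pair(b, 0), 0), b)), b)  →  g(cons(c, cons(b, b)), b)   [R2 at 1.2]
3. g(cons(c, cons(b, b)), b)  →  c   [R6 at ε]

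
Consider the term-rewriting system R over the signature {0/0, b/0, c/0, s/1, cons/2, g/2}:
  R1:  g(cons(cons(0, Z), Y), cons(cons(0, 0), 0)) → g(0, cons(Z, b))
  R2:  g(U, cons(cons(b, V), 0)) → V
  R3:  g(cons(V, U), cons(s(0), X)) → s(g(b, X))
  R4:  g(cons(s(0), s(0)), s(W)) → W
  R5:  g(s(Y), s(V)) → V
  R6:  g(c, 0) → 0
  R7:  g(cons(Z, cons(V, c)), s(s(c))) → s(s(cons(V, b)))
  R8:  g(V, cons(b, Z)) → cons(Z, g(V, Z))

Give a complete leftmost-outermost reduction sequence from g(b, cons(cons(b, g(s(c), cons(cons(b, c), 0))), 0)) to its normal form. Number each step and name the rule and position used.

1. g(b, cons(cons(b, g(s(c), cons(cons(b, c), 0))), 0))  →  g(s(c), cons(cons(b, c), 0))   [R2 at ε]
2. g(s(c), cons(cons(b, c), 0))  →  c   [R2 at ε]

c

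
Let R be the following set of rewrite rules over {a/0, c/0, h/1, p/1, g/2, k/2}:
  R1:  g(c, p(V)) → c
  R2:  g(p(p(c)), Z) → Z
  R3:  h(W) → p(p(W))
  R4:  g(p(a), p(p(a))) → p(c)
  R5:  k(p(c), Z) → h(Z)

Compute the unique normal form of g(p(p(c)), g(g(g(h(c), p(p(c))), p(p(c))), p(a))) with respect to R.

1. g(p(p(c)), g(g(g(h(c), p(p(c))), p(p(c))), p(a)))  →  g(g(g(h(c), p(p(c))), p(p(c))), p(a))   [R2 at ε]
2. g(g(g(h(c), p(p(c))), p(p(c))), p(a))  →  g(g(g(p(p(c)), p(p(c))), p(p(c))), p(a))   [R3 at 1.1.1]
3. g(g(g(p(p(c)), p(p(c))), p(p(c))), p(a))  →  g(g(p(p(c)), p(p(c))), p(a))   [R2 at 1.1]
4. g(g(p(p(c)), p(p(c))), p(a))  →  g(p(p(c)), p(a))   [R2 at 1]
5. g(p(p(c)), p(a))  →  p(a)   [R2 at ε]

p(a)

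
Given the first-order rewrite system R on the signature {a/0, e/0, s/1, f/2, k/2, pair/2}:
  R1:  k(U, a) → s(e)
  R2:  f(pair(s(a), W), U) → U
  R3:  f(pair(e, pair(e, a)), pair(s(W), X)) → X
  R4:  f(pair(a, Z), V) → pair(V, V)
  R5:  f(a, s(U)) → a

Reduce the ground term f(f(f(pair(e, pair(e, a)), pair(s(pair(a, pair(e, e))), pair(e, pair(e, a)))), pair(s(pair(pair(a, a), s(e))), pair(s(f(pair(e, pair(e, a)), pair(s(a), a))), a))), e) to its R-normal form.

1. f(f(f(pair(e, pair(e, a)), pair(s(pair(a, pair(e, e))), pair(e, pair(e, a)))), pair(s(pair(pair(a, a), s(e))), pair(s(f(pair(e, pair(e, a)), pair(s(a), a))), a))), e)  →  f(f(pair(e, pair(e, a)), pair(s(pair(pair(a, a), s(e))), pair(s(f(pair(e, pair(e, a)), pair(s(a), a))), a))), e)   [R3 at 1.1]
2. f(f(pair(e, pair(e, a)), pair(s(pair(pair(a, a), s(e))), pair(s(f(pair(e, pair(e, a)), pair(s(a), a))), a))), e)  →  f(pair(s(f(pair(e, pair(e, a)), pair(s(a), a))), a), e)   [R3 at 1]
3. f(pair(s(f(pair(e, pair(e, a)), pair(s(a), a))), a), e)  →  f(pair(s(a), a), e)   [R3 at 1.1.1]
4. f(pair(s(a), a), e)  →  e   [R2 at ε]

e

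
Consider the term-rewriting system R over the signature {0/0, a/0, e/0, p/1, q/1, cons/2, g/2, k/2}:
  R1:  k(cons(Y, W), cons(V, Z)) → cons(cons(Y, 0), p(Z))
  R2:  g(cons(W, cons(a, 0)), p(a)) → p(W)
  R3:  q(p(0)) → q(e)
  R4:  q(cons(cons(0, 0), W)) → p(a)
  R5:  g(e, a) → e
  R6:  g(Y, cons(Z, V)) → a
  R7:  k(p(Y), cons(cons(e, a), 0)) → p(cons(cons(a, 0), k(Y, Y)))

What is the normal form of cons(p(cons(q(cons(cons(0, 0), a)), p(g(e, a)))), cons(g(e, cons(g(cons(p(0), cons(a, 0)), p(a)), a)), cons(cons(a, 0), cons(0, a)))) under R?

cons(p(cons(p(a), p(e))), cons(a, cons(cons(a, 0), cons(0, a))))

1. cons(p(cons(q(cons(cons(0, 0), a)), p(g(e, a)))), cons(g(e, cons(g(cons(p(0), cons(a, 0)), p(a)), a)), cons(cons(a, 0), cons(0, a))))  →  cons(p(cons(p(a), p(g(e, a)))), cons(g(e, cons(g(cons(p(0), cons(a, 0)), p(a)), a)), cons(cons(a, 0), cons(0, a))))   [R4 at 1.1.1]
2. cons(p(cons(p(a), p(g(e, a)))), cons(g(e, cons(g(cons(p(0), cons(a, 0)), p(a)), a)), cons(cons(a, 0), cons(0, a))))  →  cons(p(cons(p(a), p(e))), cons(g(e, cons(g(cons(p(0), cons(a, 0)), p(a)), a)), cons(cons(a, 0), cons(0, a))))   [R5 at 1.1.2.1]
3. cons(p(cons(p(a), p(e))), cons(g(e, cons(g(cons(p(0), cons(a, 0)), p(a)), a)), cons(cons(a, 0), cons(0, a))))  →  cons(p(cons(p(a), p(e))), cons(a, cons(cons(a, 0), cons(0, a))))   [R6 at 2.1]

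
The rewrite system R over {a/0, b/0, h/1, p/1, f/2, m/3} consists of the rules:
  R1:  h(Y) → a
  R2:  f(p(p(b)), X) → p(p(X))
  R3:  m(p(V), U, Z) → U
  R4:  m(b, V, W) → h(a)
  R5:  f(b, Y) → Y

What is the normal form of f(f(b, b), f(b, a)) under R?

a

1. f(f(b, b), f(b, a))  →  f(b, f(b, a))   [R5 at 1]
2. f(b, f(b, a))  →  f(b, a)   [R5 at ε]
3. f(b, a)  →  a   [R5 at ε]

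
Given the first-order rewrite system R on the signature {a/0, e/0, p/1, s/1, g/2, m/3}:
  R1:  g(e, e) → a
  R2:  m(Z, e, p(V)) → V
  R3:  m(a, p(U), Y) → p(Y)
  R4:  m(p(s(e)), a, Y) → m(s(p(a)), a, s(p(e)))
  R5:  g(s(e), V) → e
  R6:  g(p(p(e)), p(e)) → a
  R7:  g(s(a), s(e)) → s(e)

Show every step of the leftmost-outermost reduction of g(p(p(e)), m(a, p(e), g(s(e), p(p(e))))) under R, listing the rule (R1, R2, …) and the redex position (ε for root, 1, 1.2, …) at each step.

a

1. g(p(p(e)), m(a, p(e), g(s(e), p(p(e)))))  →  g(p(p(e)), p(g(s(e), p(p(e)))))   [R3 at 2]
2. g(p(p(e)), p(g(s(e), p(p(e)))))  →  g(p(p(e)), p(e))   [R5 at 2.1]
3. g(p(p(e)), p(e))  →  a   [R6 at ε]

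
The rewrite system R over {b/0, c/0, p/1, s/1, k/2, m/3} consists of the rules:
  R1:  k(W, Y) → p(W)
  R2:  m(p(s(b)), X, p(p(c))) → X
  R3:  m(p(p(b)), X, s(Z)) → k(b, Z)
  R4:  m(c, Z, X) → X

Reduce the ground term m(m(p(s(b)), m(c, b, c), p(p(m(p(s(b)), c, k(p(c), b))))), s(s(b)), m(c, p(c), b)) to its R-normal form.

1. m(m(p(s(b)), m(c, b, c), p(p(m(p(s(b)), c, k(p(c), b))))), s(s(b)), m(c, p(c), b))  →  m(m(p(s(b)), c, p(p(m(p(s(b)), c, k(p(c), b))))), s(s(b)), m(c, p(c), b))   [R4 at 1.2]
2. m(m(p(s(b)), c, p(p(m(p(s(b)), c, k(p(c), b))))), s(s(b)), m(c, p(c), b))  →  m(m(p(s(b)), c, p(p(m(p(s(b)), c, p(p(c)))))), s(s(b)), m(c, p(c), b))   [R1 at 1.3.1.1.3]
3. m(m(p(s(b)), c, p(p(m(p(s(b)), c, p(p(c)))))), s(s(b)), m(c, p(c), b))  →  m(m(p(s(b)), c, p(p(c))), s(s(b)), m(c, p(c), b))   [R2 at 1.3.1.1]
4. m(m(p(s(b)), c, p(p(c))), s(s(b)), m(c, p(c), b))  →  m(c, s(s(b)), m(c, p(c), b))   [R2 at 1]
5. m(c, s(s(b)), m(c, p(c), b))  →  m(c, p(c), b)   [R4 at ε]
6. m(c, p(c), b)  →  b   [R4 at ε]

b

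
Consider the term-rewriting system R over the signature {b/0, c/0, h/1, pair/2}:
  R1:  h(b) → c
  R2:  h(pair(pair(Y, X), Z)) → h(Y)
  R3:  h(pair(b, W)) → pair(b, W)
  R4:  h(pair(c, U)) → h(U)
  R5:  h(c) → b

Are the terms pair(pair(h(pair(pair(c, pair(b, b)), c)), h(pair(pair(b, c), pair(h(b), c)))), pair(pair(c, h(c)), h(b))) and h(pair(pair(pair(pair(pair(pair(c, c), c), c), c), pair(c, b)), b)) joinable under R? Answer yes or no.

no — NF(t₁) = pair(pair(b, c), pair(pair(c, b), c)), NF(t₂) = b

Reduce t₁ = pair(pair(h(pair(pair(c, pair(b, b)), c)), h(pair(pair(b, c), pair(h(b), c)))), pair(pair(c, h(c)), h(b))):
1. pair(pair(h(pair(pair(c, pair(b, b)), c)), h(pair(pair(b, c), pair(h(b), c)))), pair(pair(c, h(c)), h(b)))  →  pair(pair(h(c), h(pair(pair(b, c), pair(h(b), c)))), pair(pair(c, h(c)), h(b)))   [R2 at 1.1]
2. pair(pair(h(c), h(pair(pair(b, c), pair(h(b), c)))), pair(pair(c, h(c)), h(b)))  →  pair(pair(b, h(pair(pair(b, c), pair(h(b), c)))), pair(pair(c, h(c)), h(b)))   [R5 at 1.1]
3. pair(pair(b, h(pair(pair(b, c), pair(h(b), c)))), pair(pair(c, h(c)), h(b)))  →  pair(pair(b, h(b)), pair(pair(c, h(c)), h(b)))   [R2 at 1.2]
4. pair(pair(b, h(b)), pair(pair(c, h(c)), h(b)))  →  pair(pair(b, c), pair(pair(c, h(c)), h(b)))   [R1 at 1.2]
5. pair(pair(b, c), pair(pair(c, h(c)), h(b)))  →  pair(pair(b, c), pair(pair(c, b), h(b)))   [R5 at 2.1.2]
6. pair(pair(b, c), pair(pair(c, b), h(b)))  →  pair(pair(b, c), pair(pair(c, b), c))   [R1 at 2.2]

Reduce t₂ = h(pair(pair(pair(pair(pair(pair(c, c), c), c), c), pair(c, b)), b)):
1. h(pair(pair(pair(pair(pair(pair(c, c), c), c), c), pair(c, b)), b))  →  h(pair(pair(pair(pair(c, c), c), c), c))   [R2 at ε]
2. h(pair(pair(pair(pair(c, c), c), c), c))  →  h(pair(pair(c, c), c))   [R2 at ε]
3. h(pair(pair(c, c), c))  →  h(c)   [R2 at ε]
4. h(c)  →  b   [R5 at ε]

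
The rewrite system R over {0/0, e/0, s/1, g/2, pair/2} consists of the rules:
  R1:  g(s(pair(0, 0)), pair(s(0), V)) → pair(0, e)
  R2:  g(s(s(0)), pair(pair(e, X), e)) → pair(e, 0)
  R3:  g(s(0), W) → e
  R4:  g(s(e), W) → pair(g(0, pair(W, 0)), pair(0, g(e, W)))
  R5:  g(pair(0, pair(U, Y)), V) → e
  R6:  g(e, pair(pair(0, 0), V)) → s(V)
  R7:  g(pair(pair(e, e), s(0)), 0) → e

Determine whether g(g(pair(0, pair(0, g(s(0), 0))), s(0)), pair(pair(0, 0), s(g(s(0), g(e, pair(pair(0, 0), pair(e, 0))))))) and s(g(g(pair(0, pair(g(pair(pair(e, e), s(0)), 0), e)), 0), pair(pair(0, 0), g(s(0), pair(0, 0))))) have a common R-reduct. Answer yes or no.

Reduce t₁ = g(g(pair(0, pair(0, g(s(0), 0))), s(0)), pair(pair(0, 0), s(g(s(0), g(e, pair(pair(0, 0), pair(e, 0))))))):
1. g(g(pair(0, pair(0, g(s(0), 0))), s(0)), pair(pair(0, 0), s(g(s(0), g(e, pair(pair(0, 0), pair(e, 0)))))))  →  g(e, pair(pair(0, 0), s(g(s(0), g(e, pair(pair(0, 0), pair(e, 0)))))))   [R5 at 1]
2. g(e, pair(pair(0, 0), s(g(s(0), g(e, pair(pair(0, 0), pair(e, 0)))))))  →  s(s(g(s(0), g(e, pair(pair(0, 0), pair(e, 0))))))   [R6 at ε]
3. s(s(g(s(0), g(e, pair(pair(0, 0), pair(e, 0))))))  →  s(s(e))   [R3 at 1.1]

Reduce t₂ = s(g(g(pair(0, pair(g(pair(pair(e, e), s(0)), 0), e)), 0), pair(pair(0, 0), g(s(0), pair(0, 0))))):
1. s(g(g(pair(0, pair(g(pair(pair(e, e), s(0)), 0), e)), 0), pair(pair(0, 0), g(s(0), pair(0, 0)))))  →  s(g(e, pair(pair(0, 0), g(s(0), pair(0, 0)))))   [R5 at 1.1]
2. s(g(e, pair(pair(0, 0), g(s(0), pair(0, 0)))))  →  s(s(g(s(0), pair(0, 0))))   [R6 at 1]
3. s(s(g(s(0), pair(0, 0))))  →  s(s(e))   [R3 at 1.1]

yes — NF(t₁) = s(s(e)), NF(t₂) = s(s(e))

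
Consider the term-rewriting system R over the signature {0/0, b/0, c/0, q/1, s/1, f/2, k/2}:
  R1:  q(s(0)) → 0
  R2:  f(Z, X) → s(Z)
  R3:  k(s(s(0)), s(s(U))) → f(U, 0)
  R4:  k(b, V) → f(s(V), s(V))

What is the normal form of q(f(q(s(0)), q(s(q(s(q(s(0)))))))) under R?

1. q(f(q(s(0)), q(s(q(s(q(s(0))))))))  →  q(s(q(s(0))))   [R2 at 1]
2. q(s(q(s(0))))  →  q(s(0))   [R1 at 1.1]
3. q(s(0))  →  0   [R1 at ε]

0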